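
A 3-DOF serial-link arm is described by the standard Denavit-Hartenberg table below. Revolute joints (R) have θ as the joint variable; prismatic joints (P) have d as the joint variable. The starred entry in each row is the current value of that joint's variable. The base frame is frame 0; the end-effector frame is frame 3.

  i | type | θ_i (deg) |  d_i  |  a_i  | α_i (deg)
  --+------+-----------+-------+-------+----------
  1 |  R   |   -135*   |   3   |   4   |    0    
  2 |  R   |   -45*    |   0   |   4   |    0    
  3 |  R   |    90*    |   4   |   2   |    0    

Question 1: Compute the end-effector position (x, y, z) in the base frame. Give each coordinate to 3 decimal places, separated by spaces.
after link 1: o_1 = (-2.8284, -2.8284, 3.0000)
after link 2: o_2 = (-6.8284, -2.8284, 3.0000)
after link 3: o_3 = (-6.8284, -4.8284, 7.0000)

-6.828 -4.828 7.000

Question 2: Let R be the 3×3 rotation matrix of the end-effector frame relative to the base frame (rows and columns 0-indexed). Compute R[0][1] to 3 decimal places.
End-effector y-axis (col 1 of R) = (1.0000,0.0000,0.0000)
R[0][1] = 1.0000

1.000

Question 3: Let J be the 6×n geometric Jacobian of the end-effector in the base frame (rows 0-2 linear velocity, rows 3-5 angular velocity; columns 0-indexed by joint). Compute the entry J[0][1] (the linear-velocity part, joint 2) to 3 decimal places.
axis z_1 = (0.0000,0.0000,1.0000); lever o_n−o_1 = (-4.0000,-2.0000,4.0000)
cross product → J_v[:, 1] = (2.0000,-4.0000,0.0000)
J_ω[:, 1] = z_1
entry J[0][1] = 2.0000

2.000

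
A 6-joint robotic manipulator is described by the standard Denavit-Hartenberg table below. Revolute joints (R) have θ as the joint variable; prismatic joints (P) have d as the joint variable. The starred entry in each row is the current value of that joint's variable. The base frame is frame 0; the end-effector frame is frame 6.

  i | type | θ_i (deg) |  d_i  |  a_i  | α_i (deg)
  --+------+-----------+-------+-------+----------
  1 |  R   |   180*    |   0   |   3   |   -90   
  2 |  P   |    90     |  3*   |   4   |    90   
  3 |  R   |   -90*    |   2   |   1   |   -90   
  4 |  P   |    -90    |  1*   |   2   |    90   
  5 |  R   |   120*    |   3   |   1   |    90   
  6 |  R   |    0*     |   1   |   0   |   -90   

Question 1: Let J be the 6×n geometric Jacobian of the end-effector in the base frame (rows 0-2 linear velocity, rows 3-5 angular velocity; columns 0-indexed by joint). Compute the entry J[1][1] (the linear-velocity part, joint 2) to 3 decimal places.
-1.000

prismatic axis z_1 = (-0.0000,-1.0000,0.0000)
J_v[:, 1] = z_1; J_ω[:, 1] = (0,0,0)
entry J[1][1] = -1.0000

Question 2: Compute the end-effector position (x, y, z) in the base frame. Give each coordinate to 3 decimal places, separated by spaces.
after link 1: o_1 = (-3.0000, 0.0000, 0.0000)
after link 2: o_2 = (-3.0000, -3.0000, -4.0000)
after link 3: o_3 = (-5.0000, -2.0000, -4.0000)
after link 4: o_4 = (-7.0000, -2.0000, -5.0000)
after link 5: o_5 = (-6.5000, -5.0000, -5.8660)
after link 6: o_6 = (-7.3660, -5.0000, -6.3660)

-7.366 -5.000 -6.366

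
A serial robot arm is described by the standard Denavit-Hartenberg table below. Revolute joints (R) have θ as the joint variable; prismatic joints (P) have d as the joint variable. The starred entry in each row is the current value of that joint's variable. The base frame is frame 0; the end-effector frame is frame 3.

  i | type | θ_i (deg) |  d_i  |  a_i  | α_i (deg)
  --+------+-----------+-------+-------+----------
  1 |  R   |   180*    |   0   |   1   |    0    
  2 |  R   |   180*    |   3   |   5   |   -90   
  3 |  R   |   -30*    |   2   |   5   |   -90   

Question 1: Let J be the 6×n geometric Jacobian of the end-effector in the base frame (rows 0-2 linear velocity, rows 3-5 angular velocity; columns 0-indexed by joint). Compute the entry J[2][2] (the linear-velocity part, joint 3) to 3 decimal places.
-4.330

axis z_2 = (0.0000,1.0000,0.0000); lever o_n−o_2 = (4.3301,2.0000,2.5000)
cross product → J_v[:, 2] = (2.5000,-0.0000,-4.3301)
J_ω[:, 2] = z_2
entry J[2][2] = -4.3301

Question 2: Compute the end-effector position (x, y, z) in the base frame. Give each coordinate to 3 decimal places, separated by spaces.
8.330 2.000 5.500

after link 1: o_1 = (-1.0000, 0.0000, 0.0000)
after link 2: o_2 = (4.0000, -0.0000, 3.0000)
after link 3: o_3 = (8.3301, 2.0000, 5.5000)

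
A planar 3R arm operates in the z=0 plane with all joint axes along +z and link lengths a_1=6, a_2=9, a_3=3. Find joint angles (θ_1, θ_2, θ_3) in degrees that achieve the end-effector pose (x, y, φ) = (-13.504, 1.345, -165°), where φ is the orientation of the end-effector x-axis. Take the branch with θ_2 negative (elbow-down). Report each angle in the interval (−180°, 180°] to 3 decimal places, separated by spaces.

-134.998 -90.004 60.002

wrist centre = target − a_3·(cos φ, sin φ) = (-10.6062, 2.1215)
cos θ_2 = (116.9925−6²−9²)/(2·6·9) = -0.0001; θ_2 = -90.0040° (elbow-down)
β = atan2(2.1215,-10.6062) = 168.6890°; ψ = atan2(-9.0000,5.9994) = -56.3127°
θ_1 = β − ψ = 225.0016°
θ_3 = φ − θ_1 − θ_2 = 60.0023° (wrapped to (-180°,180°])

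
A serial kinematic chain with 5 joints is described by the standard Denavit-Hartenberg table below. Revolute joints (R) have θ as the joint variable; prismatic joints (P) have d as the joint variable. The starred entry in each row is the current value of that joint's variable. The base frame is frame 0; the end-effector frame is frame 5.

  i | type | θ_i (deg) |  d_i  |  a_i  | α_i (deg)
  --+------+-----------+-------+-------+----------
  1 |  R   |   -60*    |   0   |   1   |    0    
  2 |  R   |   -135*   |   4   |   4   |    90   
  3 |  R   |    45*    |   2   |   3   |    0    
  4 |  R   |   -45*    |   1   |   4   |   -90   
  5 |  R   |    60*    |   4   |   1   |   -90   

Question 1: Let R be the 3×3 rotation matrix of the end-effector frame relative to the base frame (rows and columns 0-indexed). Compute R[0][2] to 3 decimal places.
End-effector z-axis (col 2 of R) = (0.7071,-0.7071,0.0000)
R[0][2] = 0.7071

0.707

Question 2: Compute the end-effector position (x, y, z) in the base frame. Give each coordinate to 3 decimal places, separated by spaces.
-9.207 3.944 10.121

after link 1: o_1 = (0.5000, -0.8660, 0.0000)
after link 2: o_2 = (-3.3637, 0.1693, 4.0000)
after link 3: o_3 = (-4.8951, 2.6501, 6.1213)
after link 4: o_4 = (-8.5000, 4.6513, 6.1213)
after link 5: o_5 = (-9.2071, 3.9442, 10.1213)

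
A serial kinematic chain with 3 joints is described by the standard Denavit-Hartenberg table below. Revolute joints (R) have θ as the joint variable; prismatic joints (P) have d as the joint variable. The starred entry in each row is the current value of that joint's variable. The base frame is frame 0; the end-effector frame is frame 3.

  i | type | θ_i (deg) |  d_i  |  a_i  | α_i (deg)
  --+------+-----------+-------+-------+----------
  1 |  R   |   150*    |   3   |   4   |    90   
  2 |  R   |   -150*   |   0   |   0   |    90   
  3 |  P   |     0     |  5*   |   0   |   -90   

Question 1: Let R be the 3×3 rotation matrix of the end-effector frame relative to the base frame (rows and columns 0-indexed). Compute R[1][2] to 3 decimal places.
End-effector z-axis (col 2 of R) = (0.5000,0.8660,0.0000)
R[1][2] = 0.8660

0.866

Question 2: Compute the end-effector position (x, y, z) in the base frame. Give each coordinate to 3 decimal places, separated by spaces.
after link 1: o_1 = (-3.4641, 2.0000, 3.0000)
after link 2: o_2 = (-3.4641, 2.0000, 3.0000)
after link 3: o_3 = (-1.2990, 0.7500, 7.3301)

-1.299 0.750 7.330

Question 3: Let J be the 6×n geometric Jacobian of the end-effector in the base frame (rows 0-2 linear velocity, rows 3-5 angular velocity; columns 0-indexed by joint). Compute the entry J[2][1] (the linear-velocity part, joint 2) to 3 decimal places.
-2.500

axis z_1 = (0.5000,0.8660,0.0000); lever o_n−o_1 = (2.1651,-1.2500,4.3301)
cross product → J_v[:, 1] = (3.7500,-2.1651,-2.5000)
J_ω[:, 1] = z_1
entry J[2][1] = -2.5000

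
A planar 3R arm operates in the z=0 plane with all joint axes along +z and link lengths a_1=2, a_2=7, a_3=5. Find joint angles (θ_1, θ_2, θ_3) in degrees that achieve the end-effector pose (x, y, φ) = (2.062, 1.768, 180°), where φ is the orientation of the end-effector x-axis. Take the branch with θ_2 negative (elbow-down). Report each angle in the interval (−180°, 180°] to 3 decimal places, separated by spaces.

88.114 -90.005 -178.110

wrist centre = target − a_3·(cos φ, sin φ) = (7.0620, 1.7680)
cos θ_2 = (52.9977−2²−7²)/(2·2·7) = -0.0001; θ_2 = -90.0048° (elbow-down)
β = atan2(1.7680,7.0620) = 14.0553°; ψ = atan2(-7.0000,1.9994) = -74.0590°
θ_1 = β − ψ = 88.1143°
θ_3 = φ − θ_1 − θ_2 = -178.1096° (wrapped to (-180°,180°])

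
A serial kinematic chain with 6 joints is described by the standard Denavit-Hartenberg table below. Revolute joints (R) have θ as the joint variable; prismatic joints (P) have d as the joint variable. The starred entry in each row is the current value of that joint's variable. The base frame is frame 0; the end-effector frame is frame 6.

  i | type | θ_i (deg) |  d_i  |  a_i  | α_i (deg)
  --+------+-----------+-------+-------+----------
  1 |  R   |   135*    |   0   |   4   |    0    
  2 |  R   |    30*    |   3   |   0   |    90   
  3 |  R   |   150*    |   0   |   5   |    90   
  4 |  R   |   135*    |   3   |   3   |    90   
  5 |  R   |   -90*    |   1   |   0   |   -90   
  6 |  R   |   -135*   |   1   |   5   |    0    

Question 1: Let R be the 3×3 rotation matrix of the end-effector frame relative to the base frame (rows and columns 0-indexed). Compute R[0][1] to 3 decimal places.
0.889

End-effector y-axis (col 1 of R) = (0.8892,0.2794,-0.3624)
R[0][1] = 0.8892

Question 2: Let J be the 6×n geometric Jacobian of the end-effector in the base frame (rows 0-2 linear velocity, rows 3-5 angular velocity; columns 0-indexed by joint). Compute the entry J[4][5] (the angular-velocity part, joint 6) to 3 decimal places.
axis z_5 = (-0.4085,0.8415,-0.3536); lever o_n−o_5 = (0.6223,3.1535,3.9583)
cross product → J_v[:, 5] = (4.4459,1.3969,-1.8119)
J_ω[:, 5] = z_5
entry J[4][5] = 0.8415

0.842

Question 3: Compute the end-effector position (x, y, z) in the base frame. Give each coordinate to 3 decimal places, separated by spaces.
after link 1: o_1 = (-2.8284, 2.8284, 0.0000)
after link 2: o_2 = (-2.8284, 2.8284, 3.0000)
after link 3: o_3 = (1.3542, 1.7077, 5.5000)
after link 4: o_4 = (-1.3202, 4.6205, 7.0374)
after link 5: o_5 = (-0.5457, 5.1450, 7.3910)
after link 6: o_6 = (0.0766, 8.2985, 11.3493)

0.077 8.298 11.349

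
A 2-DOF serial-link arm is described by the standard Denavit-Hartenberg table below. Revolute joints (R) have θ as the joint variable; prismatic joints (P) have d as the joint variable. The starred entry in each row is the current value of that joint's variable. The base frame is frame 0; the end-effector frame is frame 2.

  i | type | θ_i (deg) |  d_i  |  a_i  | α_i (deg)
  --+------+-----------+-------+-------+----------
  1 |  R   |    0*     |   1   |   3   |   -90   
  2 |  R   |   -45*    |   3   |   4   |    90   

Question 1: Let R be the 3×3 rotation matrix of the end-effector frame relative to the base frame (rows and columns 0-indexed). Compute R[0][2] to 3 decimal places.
-0.707

End-effector z-axis (col 2 of R) = (-0.7071,0.0000,0.7071)
R[0][2] = -0.7071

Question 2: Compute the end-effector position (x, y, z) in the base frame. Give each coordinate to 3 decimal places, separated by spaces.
5.828 3.000 3.828

after link 1: o_1 = (3.0000, 0.0000, 1.0000)
after link 2: o_2 = (5.8284, 3.0000, 3.8284)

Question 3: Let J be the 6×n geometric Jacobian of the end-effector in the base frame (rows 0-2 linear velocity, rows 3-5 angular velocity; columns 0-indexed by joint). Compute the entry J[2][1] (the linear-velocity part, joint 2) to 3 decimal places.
axis z_1 = (0.0000,1.0000,0.0000); lever o_n−o_1 = (2.8284,3.0000,2.8284)
cross product → J_v[:, 1] = (2.8284,0.0000,-2.8284)
J_ω[:, 1] = z_1
entry J[2][1] = -2.8284

-2.828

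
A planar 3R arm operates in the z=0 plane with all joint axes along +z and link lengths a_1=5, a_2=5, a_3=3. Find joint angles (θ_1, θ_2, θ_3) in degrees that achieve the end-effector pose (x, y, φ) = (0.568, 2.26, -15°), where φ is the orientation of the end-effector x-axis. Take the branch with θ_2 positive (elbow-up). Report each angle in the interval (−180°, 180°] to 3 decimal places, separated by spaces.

60.001 134.995 150.005

wrist centre = target − a_3·(cos φ, sin φ) = (-2.3298, 3.0365)
cos θ_2 = (14.6479−5²−5²)/(2·5·5) = -0.7070; θ_2 = 134.9947° (elbow-up)
β = atan2(3.0365,-2.3298) = 127.4979°; ψ = atan2(3.5359,1.4648) = 67.4973°
θ_1 = β − ψ = 60.0005°
θ_3 = φ − θ_1 − θ_2 = 150.0048° (wrapped to (-180°,180°])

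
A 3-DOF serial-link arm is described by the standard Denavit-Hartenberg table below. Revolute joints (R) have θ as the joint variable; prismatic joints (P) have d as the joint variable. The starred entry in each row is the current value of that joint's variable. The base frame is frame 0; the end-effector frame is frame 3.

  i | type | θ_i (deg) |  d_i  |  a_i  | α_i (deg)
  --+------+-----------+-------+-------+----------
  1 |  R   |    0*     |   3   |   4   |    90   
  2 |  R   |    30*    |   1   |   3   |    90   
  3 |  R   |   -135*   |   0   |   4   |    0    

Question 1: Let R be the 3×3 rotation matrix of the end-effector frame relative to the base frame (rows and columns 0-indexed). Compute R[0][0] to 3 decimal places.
-0.612

End-effector x-axis (col 0 of R) = (-0.6124,0.7071,-0.3536)
R[0][0] = -0.6124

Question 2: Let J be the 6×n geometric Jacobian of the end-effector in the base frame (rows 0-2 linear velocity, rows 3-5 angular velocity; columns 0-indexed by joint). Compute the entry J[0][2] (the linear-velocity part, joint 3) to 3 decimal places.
2.449

axis z_2 = (0.5000,-0.0000,-0.8660); lever o_n−o_2 = (-2.4495,2.8284,-1.4142)
cross product → J_v[:, 2] = (2.4495,2.8284,1.4142)
J_ω[:, 2] = z_2
entry J[0][2] = 2.4495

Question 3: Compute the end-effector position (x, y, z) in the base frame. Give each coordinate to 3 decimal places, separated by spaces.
after link 1: o_1 = (4.0000, 0.0000, 3.0000)
after link 2: o_2 = (6.5981, -1.0000, 4.5000)
after link 3: o_3 = (4.1486, 1.8284, 3.0858)

4.149 1.828 3.086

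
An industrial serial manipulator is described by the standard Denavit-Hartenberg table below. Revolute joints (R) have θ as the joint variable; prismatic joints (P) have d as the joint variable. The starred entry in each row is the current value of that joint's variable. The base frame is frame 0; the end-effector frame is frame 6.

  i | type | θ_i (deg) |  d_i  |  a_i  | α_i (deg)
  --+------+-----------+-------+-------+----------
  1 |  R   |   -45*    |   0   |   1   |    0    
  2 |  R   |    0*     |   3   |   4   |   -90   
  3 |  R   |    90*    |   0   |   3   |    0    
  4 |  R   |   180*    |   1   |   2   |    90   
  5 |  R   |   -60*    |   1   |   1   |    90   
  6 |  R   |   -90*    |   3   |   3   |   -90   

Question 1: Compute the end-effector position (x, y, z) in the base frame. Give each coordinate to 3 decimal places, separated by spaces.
after link 1: o_1 = (0.7071, -0.7071, 0.0000)
after link 2: o_2 = (3.5355, -3.5355, 3.0000)
after link 3: o_3 = (3.5355, -3.5355, 0.0000)
after link 4: o_4 = (4.2426, -2.8284, 2.0000)
after link 5: o_5 = (2.9232, -2.7337, 2.5000)
after link 6: o_6 = (3.9838, -5.9157, -0.0981)

3.984 -5.916 -0.098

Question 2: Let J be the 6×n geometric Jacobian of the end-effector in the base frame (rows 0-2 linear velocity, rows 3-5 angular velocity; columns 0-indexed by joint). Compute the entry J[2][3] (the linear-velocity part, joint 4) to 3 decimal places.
-2.000

axis z_3 = (0.7071,0.7071,0.0000); lever o_n−o_3 = (0.4483,-2.3801,-0.0981)
cross product → J_v[:, 3] = (-0.0694,0.0694,-2.0000)
J_ω[:, 3] = z_3
entry J[2][3] = -2.0000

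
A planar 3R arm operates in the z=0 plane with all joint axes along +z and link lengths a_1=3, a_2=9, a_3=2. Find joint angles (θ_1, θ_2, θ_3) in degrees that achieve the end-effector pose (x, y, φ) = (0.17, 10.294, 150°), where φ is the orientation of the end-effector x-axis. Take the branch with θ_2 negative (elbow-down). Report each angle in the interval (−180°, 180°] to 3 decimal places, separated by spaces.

150.003 -90.004 90.001

wrist centre = target − a_3·(cos φ, sin φ) = (1.9021, 9.2940)
cos θ_2 = (89.9962−3²−9²)/(2·3·9) = -0.0001; θ_2 = -90.0040° (elbow-down)
β = atan2(9.2940,1.9021) = 78.4339°; ψ = atan2(-9.0000,2.9994) = -71.5686°
θ_1 = β − ψ = 150.0026°
θ_3 = φ − θ_1 − θ_2 = 90.0014° (wrapped to (-180°,180°])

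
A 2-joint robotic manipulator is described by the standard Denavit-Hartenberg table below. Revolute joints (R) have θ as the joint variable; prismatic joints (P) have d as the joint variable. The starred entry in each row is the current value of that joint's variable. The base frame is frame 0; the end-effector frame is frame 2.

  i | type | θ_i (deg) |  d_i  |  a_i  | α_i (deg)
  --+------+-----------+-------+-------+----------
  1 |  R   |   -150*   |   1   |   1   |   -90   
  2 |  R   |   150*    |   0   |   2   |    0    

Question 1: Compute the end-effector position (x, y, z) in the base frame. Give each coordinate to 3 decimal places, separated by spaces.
after link 1: o_1 = (-0.8660, -0.5000, 1.0000)
after link 2: o_2 = (0.6340, 0.3660, 0.0000)

0.634 0.366 0.000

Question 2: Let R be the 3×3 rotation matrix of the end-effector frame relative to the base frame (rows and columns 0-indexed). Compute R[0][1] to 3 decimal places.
End-effector y-axis (col 1 of R) = (0.4330,0.2500,0.8660)
R[0][1] = 0.4330

0.433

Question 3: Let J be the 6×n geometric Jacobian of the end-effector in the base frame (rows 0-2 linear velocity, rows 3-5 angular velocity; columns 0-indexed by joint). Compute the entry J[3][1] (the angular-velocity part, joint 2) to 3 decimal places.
axis z_1 = (0.5000,-0.8660,0.0000); lever o_n−o_1 = (1.5000,0.8660,-1.0000)
cross product → J_v[:, 1] = (0.8660,0.5000,1.7321)
J_ω[:, 1] = z_1
entry J[3][1] = 0.5000

0.500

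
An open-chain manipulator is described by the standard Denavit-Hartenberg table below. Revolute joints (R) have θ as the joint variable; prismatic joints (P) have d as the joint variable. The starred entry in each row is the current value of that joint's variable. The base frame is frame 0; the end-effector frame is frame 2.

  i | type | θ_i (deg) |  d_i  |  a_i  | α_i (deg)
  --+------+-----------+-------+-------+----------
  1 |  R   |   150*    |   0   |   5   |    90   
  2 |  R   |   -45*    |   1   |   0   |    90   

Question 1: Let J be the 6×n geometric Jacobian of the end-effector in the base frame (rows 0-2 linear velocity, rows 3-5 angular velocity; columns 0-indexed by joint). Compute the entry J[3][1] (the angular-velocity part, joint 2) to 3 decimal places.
axis z_1 = (0.5000,0.8660,0.0000); lever o_n−o_1 = (0.5000,0.8660,0.0000)
cross product → J_v[:, 1] = (-0.0000,0.0000,0.0000)
J_ω[:, 1] = z_1
entry J[3][1] = 0.5000

0.500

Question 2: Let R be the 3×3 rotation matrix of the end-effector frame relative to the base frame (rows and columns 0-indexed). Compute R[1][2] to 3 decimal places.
End-effector z-axis (col 2 of R) = (0.6124,-0.3536,-0.7071)
R[1][2] = -0.3536

-0.354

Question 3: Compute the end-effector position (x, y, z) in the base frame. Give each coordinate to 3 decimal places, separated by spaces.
-3.830 3.366 0.000

after link 1: o_1 = (-4.3301, 2.5000, 0.0000)
after link 2: o_2 = (-3.8301, 3.3660, 0.0000)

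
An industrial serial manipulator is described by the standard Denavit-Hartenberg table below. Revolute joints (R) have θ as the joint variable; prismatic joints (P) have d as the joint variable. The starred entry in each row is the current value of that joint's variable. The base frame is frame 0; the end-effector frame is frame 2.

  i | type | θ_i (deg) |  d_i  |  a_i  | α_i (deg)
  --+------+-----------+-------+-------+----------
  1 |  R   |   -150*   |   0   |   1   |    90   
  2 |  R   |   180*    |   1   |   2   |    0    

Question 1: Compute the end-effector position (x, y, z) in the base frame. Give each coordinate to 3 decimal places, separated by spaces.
0.366 1.366 0.000

after link 1: o_1 = (-0.8660, -0.5000, 0.0000)
after link 2: o_2 = (0.3660, 1.3660, 0.0000)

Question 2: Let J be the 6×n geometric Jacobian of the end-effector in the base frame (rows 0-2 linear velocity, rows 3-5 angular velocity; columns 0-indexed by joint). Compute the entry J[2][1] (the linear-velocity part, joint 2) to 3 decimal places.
-2.000

axis z_1 = (-0.5000,0.8660,0.0000); lever o_n−o_1 = (1.2321,1.8660,0.0000)
cross product → J_v[:, 1] = (0.0000,0.0000,-2.0000)
J_ω[:, 1] = z_1
entry J[2][1] = -2.0000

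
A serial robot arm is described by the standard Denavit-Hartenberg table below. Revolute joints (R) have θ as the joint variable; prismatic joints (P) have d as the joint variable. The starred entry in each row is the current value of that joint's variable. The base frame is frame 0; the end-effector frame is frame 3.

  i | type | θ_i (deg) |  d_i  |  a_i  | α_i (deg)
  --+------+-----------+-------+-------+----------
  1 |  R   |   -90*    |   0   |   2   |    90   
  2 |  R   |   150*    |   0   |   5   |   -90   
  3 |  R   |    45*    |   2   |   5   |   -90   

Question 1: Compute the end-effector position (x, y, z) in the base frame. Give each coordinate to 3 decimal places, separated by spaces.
3.536 6.392 2.536

after link 1: o_1 = (0.0000, -2.0000, 0.0000)
after link 2: o_2 = (0.0000, 2.3301, 2.5000)
after link 3: o_3 = (3.5355, 6.3920, 2.5357)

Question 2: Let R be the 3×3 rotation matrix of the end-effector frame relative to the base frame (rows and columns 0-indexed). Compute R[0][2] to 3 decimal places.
0.707

End-effector z-axis (col 2 of R) = (0.7071,-0.6124,-0.3536)
R[0][2] = 0.7071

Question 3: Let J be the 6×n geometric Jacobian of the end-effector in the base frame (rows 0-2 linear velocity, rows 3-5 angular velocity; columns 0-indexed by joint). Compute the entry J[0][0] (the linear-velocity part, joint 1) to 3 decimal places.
-6.392

axis z_0 = ẑ; lever o_n−o_0 = (3.5355,6.3920,2.5357)
cross product → J_v[:, 0] = (-6.3920,3.5355,0.0000)
J_ω[:, 0] = z_0
entry J[0][0] = -6.3920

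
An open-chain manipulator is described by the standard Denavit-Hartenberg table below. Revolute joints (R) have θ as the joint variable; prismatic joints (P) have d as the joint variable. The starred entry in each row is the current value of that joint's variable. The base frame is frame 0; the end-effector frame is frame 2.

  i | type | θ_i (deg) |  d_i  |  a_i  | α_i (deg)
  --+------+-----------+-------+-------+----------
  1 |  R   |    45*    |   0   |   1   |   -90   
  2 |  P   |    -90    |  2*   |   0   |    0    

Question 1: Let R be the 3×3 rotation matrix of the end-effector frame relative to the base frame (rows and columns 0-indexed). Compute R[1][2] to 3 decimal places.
End-effector z-axis (col 2 of R) = (-0.7071,0.7071,0.0000)
R[1][2] = 0.7071

0.707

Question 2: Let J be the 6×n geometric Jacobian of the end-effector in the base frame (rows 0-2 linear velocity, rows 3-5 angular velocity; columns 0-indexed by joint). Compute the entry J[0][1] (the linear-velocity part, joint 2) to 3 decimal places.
-0.707

prismatic axis z_1 = (-0.7071,0.7071,0.0000)
J_v[:, 1] = z_1; J_ω[:, 1] = (0,0,0)
entry J[0][1] = -0.7071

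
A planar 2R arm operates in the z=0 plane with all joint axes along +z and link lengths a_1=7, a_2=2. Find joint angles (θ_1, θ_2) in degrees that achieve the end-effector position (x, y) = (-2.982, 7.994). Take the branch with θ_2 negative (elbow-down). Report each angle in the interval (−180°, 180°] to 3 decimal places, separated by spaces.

119.999 -45.008

cos θ_2 = (72.7964−7²−2²)/(2·7·2) = 0.7070; θ_2 = -45.0076° (elbow-down)
β = atan2(7.9940,-2.9820) = 110.4570°; ψ = atan2(-1.4144,8.4140) = -9.5422°
θ_1 = β − ψ = 119.9992°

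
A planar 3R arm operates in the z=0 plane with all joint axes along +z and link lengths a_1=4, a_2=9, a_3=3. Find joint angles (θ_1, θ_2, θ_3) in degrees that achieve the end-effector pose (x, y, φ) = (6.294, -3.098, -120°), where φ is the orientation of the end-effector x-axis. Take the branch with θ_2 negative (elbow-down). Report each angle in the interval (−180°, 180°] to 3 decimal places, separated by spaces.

90.004 -120.003 -90.001

wrist centre = target − a_3·(cos φ, sin φ) = (7.7940, -0.4999)
cos θ_2 = (60.9964−4²−9²)/(2·4·9) = -0.5001; θ_2 = -120.0033° (elbow-down)
β = atan2(-0.4999,7.7940) = -3.6700°; ψ = atan2(-7.7940,-0.5005) = -93.6740°
θ_1 = β − ψ = 90.0039°
θ_3 = φ − θ_1 − θ_2 = -90.0006° (wrapped to (-180°,180°])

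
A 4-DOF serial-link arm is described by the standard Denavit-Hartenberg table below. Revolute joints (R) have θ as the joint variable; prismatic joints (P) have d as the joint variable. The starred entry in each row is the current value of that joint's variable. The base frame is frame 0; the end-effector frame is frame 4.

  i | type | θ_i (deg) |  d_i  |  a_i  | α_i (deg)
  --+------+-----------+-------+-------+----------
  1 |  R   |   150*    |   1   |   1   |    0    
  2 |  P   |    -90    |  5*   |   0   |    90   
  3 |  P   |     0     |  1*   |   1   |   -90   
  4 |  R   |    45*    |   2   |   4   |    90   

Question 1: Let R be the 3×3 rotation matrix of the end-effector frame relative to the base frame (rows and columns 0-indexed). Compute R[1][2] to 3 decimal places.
0.259

End-effector z-axis (col 2 of R) = (0.9659,0.2588,0.0000)
R[1][2] = 0.2588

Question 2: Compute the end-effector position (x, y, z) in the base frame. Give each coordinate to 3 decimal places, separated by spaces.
after link 1: o_1 = (-0.8660, 0.5000, 1.0000)
after link 2: o_2 = (-0.8660, 0.5000, 6.0000)
after link 3: o_3 = (0.5000, 0.8660, 6.0000)
after link 4: o_4 = (-0.5353, 4.7297, 8.0000)

-0.535 4.730 8.000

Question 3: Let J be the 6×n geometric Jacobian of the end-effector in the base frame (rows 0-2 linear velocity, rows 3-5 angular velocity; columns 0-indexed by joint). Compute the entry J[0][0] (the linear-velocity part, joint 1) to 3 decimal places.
-4.730

axis z_0 = ẑ; lever o_n−o_0 = (-0.5353,4.7297,8.0000)
cross product → J_v[:, 0] = (-4.7297,-0.5353,0.0000)
J_ω[:, 0] = z_0
entry J[0][0] = -4.7297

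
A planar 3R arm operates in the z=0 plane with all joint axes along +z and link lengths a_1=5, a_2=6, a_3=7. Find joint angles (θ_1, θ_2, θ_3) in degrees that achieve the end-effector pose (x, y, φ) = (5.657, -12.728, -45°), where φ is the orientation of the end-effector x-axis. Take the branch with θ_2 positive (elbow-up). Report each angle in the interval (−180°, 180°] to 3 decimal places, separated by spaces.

-134.998 89.999 -0.000

wrist centre = target − a_3·(cos φ, sin φ) = (0.7073, -7.7783)
cos θ_2 = (61.0014−5²−6²)/(2·5·6) = 0.0000; θ_2 = 89.9986° (elbow-up)
β = atan2(-7.7783,0.7073) = -84.8046°; ψ = atan2(6.0000,5.0001) = 50.1936°
θ_1 = β − ψ = -134.9982°
θ_3 = φ − θ_1 − θ_2 = -0.0005° (wrapped to (-180°,180°])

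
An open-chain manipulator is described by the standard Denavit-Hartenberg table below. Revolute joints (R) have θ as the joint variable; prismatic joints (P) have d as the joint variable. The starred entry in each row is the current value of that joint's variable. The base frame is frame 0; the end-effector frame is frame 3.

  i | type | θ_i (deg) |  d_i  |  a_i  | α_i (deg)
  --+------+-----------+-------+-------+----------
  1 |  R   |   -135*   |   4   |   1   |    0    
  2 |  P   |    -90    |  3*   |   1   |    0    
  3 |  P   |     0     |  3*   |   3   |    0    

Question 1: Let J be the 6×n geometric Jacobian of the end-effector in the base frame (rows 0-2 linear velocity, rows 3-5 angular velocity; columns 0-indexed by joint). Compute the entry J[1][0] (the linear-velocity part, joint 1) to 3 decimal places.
axis z_0 = ẑ; lever o_n−o_0 = (-3.5355,2.1213,10.0000)
cross product → J_v[:, 0] = (-2.1213,-3.5355,0.0000)
J_ω[:, 0] = z_0
entry J[1][0] = -3.5355

-3.536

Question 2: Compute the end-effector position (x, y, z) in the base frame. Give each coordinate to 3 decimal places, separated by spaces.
after link 1: o_1 = (-0.7071, -0.7071, 4.0000)
after link 2: o_2 = (-1.4142, -0.0000, 7.0000)
after link 3: o_3 = (-3.5355, 2.1213, 10.0000)

-3.536 2.121 10.000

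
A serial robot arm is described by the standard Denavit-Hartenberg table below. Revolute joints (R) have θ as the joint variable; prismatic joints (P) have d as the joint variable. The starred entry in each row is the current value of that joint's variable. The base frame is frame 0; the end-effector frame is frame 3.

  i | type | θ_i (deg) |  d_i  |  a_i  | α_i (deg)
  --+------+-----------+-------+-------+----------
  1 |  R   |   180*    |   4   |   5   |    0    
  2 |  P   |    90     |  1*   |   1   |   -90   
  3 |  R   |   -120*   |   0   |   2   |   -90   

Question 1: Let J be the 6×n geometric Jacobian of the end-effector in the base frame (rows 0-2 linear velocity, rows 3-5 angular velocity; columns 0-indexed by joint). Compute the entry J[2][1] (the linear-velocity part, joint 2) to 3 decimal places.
prismatic axis z_1 = (0.0000,0.0000,1.0000)
J_v[:, 1] = z_1; J_ω[:, 1] = (0,0,0)
entry J[2][1] = 1.0000

1.000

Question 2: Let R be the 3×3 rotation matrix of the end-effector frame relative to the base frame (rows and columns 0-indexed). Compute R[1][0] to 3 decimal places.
End-effector x-axis (col 0 of R) = (0.0000,0.5000,0.8660)
R[1][0] = 0.5000

0.500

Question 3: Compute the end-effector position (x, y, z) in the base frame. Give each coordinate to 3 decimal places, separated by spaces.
-5.000 0.000 6.732

after link 1: o_1 = (-5.0000, 0.0000, 4.0000)
after link 2: o_2 = (-5.0000, -1.0000, 5.0000)
after link 3: o_3 = (-5.0000, 0.0000, 6.7321)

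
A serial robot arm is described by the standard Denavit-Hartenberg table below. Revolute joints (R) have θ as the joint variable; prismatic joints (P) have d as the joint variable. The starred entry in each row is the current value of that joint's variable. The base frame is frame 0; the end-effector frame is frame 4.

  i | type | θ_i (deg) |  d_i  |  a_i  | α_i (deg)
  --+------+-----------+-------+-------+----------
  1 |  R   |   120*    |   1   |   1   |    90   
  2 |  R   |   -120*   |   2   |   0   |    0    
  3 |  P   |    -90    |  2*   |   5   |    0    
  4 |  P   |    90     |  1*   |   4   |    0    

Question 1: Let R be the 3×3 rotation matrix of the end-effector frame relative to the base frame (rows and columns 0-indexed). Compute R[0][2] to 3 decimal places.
End-effector z-axis (col 2 of R) = (0.8660,0.5000,0.0000)
R[0][2] = 0.8660

0.866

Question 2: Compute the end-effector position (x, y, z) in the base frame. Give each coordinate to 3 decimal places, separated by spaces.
after link 1: o_1 = (-0.5000, 0.8660, 1.0000)
after link 2: o_2 = (1.2321, 1.8660, 1.0000)
after link 3: o_3 = (5.1292, -0.8840, 3.5000)
after link 4: o_4 = (6.9952, -2.1160, 0.0359)

6.995 -2.116 0.036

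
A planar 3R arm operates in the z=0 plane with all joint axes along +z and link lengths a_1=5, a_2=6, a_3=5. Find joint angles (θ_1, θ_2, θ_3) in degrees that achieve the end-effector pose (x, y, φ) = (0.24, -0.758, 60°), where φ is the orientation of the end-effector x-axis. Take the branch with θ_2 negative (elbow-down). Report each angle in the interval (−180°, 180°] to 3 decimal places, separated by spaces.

-44.999 -120.004 -134.998

wrist centre = target − a_3·(cos φ, sin φ) = (-2.2600, -5.0881)
cos θ_2 = (30.9966−5²−6²)/(2·5·6) = -0.5001; θ_2 = -120.0037° (elbow-down)
β = atan2(-5.0881,-2.2600) = -113.9494°; ψ = atan2(-5.1960,1.9997) = -68.9508°
θ_1 = β − ψ = -44.9986°
θ_3 = φ − θ_1 − θ_2 = -134.9977° (wrapped to (-180°,180°])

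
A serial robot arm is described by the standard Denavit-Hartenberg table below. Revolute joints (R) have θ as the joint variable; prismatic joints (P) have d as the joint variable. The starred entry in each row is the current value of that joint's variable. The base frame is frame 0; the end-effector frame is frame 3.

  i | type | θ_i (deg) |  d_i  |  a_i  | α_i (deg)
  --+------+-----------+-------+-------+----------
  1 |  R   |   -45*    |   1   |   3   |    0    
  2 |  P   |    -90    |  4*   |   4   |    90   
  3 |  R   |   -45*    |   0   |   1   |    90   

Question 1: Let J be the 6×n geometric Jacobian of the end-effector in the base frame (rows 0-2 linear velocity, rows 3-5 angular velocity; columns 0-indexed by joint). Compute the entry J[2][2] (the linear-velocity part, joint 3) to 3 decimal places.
axis z_2 = (-0.7071,0.7071,0.0000); lever o_n−o_2 = (-0.5000,-0.5000,-0.7071)
cross product → J_v[:, 2] = (-0.5000,-0.5000,0.7071)
J_ω[:, 2] = z_2
entry J[2][2] = 0.7071

0.707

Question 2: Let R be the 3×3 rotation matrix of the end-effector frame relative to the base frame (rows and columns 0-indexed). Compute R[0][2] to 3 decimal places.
0.500

End-effector z-axis (col 2 of R) = (0.5000,0.5000,-0.7071)
R[0][2] = 0.5000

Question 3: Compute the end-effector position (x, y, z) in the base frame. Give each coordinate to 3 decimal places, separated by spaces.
-1.207 -5.450 4.293

after link 1: o_1 = (2.1213, -2.1213, 1.0000)
after link 2: o_2 = (-0.7071, -4.9497, 5.0000)
after link 3: o_3 = (-1.2071, -5.4497, 4.2929)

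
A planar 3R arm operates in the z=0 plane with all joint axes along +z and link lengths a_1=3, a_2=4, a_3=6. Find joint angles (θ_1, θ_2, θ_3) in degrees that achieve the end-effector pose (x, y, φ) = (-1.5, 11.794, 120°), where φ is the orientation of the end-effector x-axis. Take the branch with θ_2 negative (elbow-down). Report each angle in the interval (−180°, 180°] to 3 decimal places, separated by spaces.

wrist centre = target − a_3·(cos φ, sin φ) = (1.5000, 6.5978)
cos θ_2 = (45.7816−3²−4²)/(2·3·4) = 0.8659; θ_2 = -30.0144° (elbow-down)
β = atan2(6.5978,1.5000) = 77.1917°; ψ = atan2(-2.0009,6.4636) = -17.2004°
θ_1 = β − ψ = 94.3921°
θ_3 = φ − θ_1 − θ_2 = 55.6223° (wrapped to (-180°,180°])

94.392 -30.014 55.622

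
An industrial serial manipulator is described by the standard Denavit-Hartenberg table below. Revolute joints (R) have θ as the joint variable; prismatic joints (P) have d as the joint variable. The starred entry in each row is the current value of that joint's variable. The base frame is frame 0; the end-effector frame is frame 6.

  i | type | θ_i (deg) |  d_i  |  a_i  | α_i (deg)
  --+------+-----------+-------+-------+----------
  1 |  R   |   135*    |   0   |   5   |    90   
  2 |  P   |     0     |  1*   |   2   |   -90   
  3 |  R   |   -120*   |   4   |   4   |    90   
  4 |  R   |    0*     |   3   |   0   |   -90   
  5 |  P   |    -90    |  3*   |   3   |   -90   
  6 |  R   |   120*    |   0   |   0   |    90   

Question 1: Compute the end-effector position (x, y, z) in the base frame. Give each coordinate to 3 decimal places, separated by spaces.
after link 1: o_1 = (-3.5355, 3.5355, 0.0000)
after link 2: o_2 = (-4.2426, 5.6569, 0.0000)
after link 3: o_3 = (-0.3789, 6.6921, 4.0000)
after link 4: o_4 = (0.3975, 3.7944, 4.0000)
after link 5: o_5 = (1.1740, 0.8966, 7.0000)
after link 6: o_6 = (1.1740, 0.8966, 7.0000)

1.174 0.897 7.000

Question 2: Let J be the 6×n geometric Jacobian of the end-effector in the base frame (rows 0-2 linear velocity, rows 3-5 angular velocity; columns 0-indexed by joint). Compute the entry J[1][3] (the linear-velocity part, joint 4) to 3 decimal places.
axis z_3 = (0.2588,-0.9659,0.0000); lever o_n−o_3 = (1.5529,-5.7956,3.0000)
cross product → J_v[:, 3] = (-2.8978,-0.7765,0.0000)
J_ω[:, 3] = z_3
entry J[1][3] = -0.7765

-0.776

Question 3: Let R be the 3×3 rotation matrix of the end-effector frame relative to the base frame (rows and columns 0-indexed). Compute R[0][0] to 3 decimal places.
-0.129

End-effector x-axis (col 0 of R) = (-0.1294,0.4830,-0.8660)
R[0][0] = -0.1294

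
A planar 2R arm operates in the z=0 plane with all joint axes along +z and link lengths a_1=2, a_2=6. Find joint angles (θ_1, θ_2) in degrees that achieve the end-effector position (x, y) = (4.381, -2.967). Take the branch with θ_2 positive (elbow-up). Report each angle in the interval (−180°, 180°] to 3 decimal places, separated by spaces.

-135.012 120.010

cos θ_2 = (27.9963−2²−6²)/(2·2·6) = -0.5002; θ_2 = 120.0103° (elbow-up)
β = atan2(-2.9670,4.3810) = -34.1075°; ψ = atan2(5.1956,-1.0009) = 100.9045°
θ_1 = β − ψ = -135.0120°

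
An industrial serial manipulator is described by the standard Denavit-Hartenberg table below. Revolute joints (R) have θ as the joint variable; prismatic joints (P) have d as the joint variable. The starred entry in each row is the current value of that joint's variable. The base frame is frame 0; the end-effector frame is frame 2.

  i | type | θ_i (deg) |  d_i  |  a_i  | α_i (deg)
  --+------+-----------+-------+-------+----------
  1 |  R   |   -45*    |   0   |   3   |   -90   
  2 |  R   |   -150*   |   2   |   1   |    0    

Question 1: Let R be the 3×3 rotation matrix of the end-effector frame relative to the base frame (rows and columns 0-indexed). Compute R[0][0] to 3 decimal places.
End-effector x-axis (col 0 of R) = (-0.6124,0.6124,0.5000)
R[0][0] = -0.6124

-0.612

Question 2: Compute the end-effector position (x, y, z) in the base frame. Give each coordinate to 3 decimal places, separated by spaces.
2.923 -0.095 0.500

after link 1: o_1 = (2.1213, -2.1213, 0.0000)
after link 2: o_2 = (2.9232, -0.0947, 0.5000)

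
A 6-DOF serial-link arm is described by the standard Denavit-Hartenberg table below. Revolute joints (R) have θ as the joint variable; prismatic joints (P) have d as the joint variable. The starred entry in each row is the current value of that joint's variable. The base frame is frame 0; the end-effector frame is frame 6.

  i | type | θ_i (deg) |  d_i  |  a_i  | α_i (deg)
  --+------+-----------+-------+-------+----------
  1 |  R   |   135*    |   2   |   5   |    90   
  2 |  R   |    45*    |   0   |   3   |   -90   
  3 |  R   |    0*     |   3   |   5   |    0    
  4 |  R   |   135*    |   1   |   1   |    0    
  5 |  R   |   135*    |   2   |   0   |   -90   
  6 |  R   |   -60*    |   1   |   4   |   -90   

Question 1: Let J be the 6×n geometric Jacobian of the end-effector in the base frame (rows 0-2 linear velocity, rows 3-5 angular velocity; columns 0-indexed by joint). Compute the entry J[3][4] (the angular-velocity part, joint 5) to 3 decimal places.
0.500

axis z_4 = (0.5000,-0.5000,0.7071); lever o_n−o_4 = (3.6463,-0.8178,4.5708)
cross product → J_v[:, 4] = (-1.7071,0.2929,1.4142)
J_ω[:, 4] = z_4
entry J[3][4] = 0.5000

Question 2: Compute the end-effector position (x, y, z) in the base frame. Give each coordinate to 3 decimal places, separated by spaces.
-2.036 3.864 14.556

after link 1: o_1 = (-3.5355, 3.5355, 2.0000)
after link 2: o_2 = (-5.0355, 5.0355, 4.1213)
after link 3: o_3 = (-6.0355, 6.0355, 9.7782)
after link 4: o_4 = (-5.6820, 4.6820, 9.9853)
after link 5: o_5 = (-4.6820, 3.6820, 11.3995)
after link 6: o_6 = (-2.0357, 3.8641, 14.5561)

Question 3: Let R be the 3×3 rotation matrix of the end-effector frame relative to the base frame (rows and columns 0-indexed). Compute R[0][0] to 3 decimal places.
End-effector x-axis (col 0 of R) = (0.7866,-0.0795,0.6124)
R[0][0] = 0.7866

0.787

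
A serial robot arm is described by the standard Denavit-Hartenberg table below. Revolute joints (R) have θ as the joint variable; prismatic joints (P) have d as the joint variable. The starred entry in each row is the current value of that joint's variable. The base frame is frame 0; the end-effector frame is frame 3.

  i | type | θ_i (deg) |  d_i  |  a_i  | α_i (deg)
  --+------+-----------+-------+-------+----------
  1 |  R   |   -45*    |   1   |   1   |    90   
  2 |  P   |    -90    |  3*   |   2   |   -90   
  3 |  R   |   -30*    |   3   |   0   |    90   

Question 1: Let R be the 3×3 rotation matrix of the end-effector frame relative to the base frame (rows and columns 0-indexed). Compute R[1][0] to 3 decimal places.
-0.354

End-effector x-axis (col 0 of R) = (-0.3536,-0.3536,-0.8660)
R[1][0] = -0.3536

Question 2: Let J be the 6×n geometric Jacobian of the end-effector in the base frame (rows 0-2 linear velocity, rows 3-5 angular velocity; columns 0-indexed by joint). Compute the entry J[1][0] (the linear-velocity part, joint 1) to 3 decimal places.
0.707

axis z_0 = ẑ; lever o_n−o_0 = (0.7071,-4.9497,-1.0000)
cross product → J_v[:, 0] = (4.9497,0.7071,-0.0000)
J_ω[:, 0] = z_0
entry J[1][0] = 0.7071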